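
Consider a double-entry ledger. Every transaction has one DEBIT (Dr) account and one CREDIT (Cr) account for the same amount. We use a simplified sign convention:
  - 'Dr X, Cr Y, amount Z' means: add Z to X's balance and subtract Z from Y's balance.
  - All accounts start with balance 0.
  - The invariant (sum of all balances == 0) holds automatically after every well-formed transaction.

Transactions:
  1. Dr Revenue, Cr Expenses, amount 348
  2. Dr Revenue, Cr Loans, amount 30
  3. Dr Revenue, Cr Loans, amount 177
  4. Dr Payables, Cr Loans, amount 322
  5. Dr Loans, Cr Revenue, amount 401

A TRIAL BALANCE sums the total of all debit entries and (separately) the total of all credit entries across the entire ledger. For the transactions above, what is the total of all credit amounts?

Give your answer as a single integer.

Answer: 1278

Derivation:
Txn 1: credit+=348
Txn 2: credit+=30
Txn 3: credit+=177
Txn 4: credit+=322
Txn 5: credit+=401
Total credits = 1278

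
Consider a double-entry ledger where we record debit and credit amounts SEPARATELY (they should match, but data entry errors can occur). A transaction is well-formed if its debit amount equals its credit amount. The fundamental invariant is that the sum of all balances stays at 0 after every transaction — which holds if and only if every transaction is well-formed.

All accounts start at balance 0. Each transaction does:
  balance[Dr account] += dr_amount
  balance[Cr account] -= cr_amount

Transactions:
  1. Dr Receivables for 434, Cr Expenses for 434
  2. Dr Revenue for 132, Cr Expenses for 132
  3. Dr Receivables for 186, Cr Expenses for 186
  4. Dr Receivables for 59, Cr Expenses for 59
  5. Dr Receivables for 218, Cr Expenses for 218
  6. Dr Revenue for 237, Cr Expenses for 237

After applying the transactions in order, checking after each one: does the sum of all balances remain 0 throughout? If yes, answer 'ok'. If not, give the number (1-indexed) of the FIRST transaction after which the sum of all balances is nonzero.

Answer: ok

Derivation:
After txn 1: dr=434 cr=434 sum_balances=0
After txn 2: dr=132 cr=132 sum_balances=0
After txn 3: dr=186 cr=186 sum_balances=0
After txn 4: dr=59 cr=59 sum_balances=0
After txn 5: dr=218 cr=218 sum_balances=0
After txn 6: dr=237 cr=237 sum_balances=0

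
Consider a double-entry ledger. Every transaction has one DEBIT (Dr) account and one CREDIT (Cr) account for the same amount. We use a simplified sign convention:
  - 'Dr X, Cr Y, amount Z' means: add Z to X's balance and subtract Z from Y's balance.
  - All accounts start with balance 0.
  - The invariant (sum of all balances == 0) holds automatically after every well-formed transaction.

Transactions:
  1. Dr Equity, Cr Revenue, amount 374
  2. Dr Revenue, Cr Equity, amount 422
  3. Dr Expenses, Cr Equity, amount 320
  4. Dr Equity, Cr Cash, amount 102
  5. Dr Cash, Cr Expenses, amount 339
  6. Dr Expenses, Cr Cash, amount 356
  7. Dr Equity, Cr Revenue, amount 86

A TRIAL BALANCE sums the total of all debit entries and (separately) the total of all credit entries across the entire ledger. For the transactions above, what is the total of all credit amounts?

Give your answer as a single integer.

Txn 1: credit+=374
Txn 2: credit+=422
Txn 3: credit+=320
Txn 4: credit+=102
Txn 5: credit+=339
Txn 6: credit+=356
Txn 7: credit+=86
Total credits = 1999

Answer: 1999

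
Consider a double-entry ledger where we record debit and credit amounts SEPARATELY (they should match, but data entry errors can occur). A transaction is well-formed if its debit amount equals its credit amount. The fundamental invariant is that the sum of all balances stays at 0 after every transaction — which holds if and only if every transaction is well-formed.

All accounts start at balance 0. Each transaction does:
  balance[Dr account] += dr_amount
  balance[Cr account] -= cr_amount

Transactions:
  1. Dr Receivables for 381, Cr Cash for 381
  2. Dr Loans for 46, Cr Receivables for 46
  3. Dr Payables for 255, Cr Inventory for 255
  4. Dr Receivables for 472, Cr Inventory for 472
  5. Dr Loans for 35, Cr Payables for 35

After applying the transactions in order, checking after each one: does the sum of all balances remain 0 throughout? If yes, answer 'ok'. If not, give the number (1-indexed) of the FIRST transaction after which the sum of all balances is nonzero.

Answer: ok

Derivation:
After txn 1: dr=381 cr=381 sum_balances=0
After txn 2: dr=46 cr=46 sum_balances=0
After txn 3: dr=255 cr=255 sum_balances=0
After txn 4: dr=472 cr=472 sum_balances=0
After txn 5: dr=35 cr=35 sum_balances=0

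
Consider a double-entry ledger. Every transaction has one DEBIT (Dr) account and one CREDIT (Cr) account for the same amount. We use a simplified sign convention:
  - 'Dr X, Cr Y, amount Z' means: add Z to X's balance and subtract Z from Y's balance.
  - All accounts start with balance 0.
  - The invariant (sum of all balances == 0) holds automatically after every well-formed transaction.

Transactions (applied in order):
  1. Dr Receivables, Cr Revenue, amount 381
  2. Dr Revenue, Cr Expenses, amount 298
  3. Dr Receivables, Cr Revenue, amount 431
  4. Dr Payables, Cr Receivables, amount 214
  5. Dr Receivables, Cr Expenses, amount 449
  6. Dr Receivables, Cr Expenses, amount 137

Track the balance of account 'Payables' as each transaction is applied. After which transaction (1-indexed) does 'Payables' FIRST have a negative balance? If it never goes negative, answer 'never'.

Answer: never

Derivation:
After txn 1: Payables=0
After txn 2: Payables=0
After txn 3: Payables=0
After txn 4: Payables=214
After txn 5: Payables=214
After txn 6: Payables=214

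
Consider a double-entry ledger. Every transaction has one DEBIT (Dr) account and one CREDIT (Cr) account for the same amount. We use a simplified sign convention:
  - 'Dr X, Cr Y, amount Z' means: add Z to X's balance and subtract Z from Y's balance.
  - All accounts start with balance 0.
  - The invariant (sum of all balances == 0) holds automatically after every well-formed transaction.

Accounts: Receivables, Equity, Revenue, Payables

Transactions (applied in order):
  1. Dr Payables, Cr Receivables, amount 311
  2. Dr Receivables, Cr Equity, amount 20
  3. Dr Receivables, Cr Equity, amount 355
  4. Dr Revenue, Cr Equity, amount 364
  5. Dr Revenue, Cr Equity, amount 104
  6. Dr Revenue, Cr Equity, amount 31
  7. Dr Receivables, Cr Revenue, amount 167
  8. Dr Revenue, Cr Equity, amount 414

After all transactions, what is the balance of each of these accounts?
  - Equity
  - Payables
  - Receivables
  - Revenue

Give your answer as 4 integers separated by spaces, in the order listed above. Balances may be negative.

Answer: -1288 311 231 746

Derivation:
After txn 1 (Dr Payables, Cr Receivables, amount 311): Payables=311 Receivables=-311
After txn 2 (Dr Receivables, Cr Equity, amount 20): Equity=-20 Payables=311 Receivables=-291
After txn 3 (Dr Receivables, Cr Equity, amount 355): Equity=-375 Payables=311 Receivables=64
After txn 4 (Dr Revenue, Cr Equity, amount 364): Equity=-739 Payables=311 Receivables=64 Revenue=364
After txn 5 (Dr Revenue, Cr Equity, amount 104): Equity=-843 Payables=311 Receivables=64 Revenue=468
After txn 6 (Dr Revenue, Cr Equity, amount 31): Equity=-874 Payables=311 Receivables=64 Revenue=499
After txn 7 (Dr Receivables, Cr Revenue, amount 167): Equity=-874 Payables=311 Receivables=231 Revenue=332
After txn 8 (Dr Revenue, Cr Equity, amount 414): Equity=-1288 Payables=311 Receivables=231 Revenue=746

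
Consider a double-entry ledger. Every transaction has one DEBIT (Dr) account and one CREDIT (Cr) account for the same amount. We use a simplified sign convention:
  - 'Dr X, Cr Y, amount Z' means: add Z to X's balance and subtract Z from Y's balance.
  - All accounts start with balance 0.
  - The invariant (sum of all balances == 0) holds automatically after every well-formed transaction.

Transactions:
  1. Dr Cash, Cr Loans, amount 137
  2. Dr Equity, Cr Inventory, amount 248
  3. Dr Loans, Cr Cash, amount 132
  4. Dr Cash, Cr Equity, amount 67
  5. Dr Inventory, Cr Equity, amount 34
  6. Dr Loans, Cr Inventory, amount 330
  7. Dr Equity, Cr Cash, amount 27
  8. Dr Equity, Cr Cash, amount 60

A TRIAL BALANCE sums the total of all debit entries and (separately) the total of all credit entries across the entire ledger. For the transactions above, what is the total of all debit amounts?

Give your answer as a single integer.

Txn 1: debit+=137
Txn 2: debit+=248
Txn 3: debit+=132
Txn 4: debit+=67
Txn 5: debit+=34
Txn 6: debit+=330
Txn 7: debit+=27
Txn 8: debit+=60
Total debits = 1035

Answer: 1035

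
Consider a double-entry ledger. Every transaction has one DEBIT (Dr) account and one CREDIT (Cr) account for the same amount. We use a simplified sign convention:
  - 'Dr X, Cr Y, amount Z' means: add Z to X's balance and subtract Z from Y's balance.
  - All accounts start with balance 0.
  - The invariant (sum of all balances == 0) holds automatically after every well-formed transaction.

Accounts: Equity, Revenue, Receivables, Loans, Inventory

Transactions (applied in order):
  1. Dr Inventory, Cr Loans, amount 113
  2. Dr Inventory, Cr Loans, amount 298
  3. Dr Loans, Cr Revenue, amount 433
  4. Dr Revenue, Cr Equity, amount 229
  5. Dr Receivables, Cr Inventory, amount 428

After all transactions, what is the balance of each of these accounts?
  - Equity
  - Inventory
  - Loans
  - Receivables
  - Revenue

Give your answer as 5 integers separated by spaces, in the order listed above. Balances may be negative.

Answer: -229 -17 22 428 -204

Derivation:
After txn 1 (Dr Inventory, Cr Loans, amount 113): Inventory=113 Loans=-113
After txn 2 (Dr Inventory, Cr Loans, amount 298): Inventory=411 Loans=-411
After txn 3 (Dr Loans, Cr Revenue, amount 433): Inventory=411 Loans=22 Revenue=-433
After txn 4 (Dr Revenue, Cr Equity, amount 229): Equity=-229 Inventory=411 Loans=22 Revenue=-204
After txn 5 (Dr Receivables, Cr Inventory, amount 428): Equity=-229 Inventory=-17 Loans=22 Receivables=428 Revenue=-204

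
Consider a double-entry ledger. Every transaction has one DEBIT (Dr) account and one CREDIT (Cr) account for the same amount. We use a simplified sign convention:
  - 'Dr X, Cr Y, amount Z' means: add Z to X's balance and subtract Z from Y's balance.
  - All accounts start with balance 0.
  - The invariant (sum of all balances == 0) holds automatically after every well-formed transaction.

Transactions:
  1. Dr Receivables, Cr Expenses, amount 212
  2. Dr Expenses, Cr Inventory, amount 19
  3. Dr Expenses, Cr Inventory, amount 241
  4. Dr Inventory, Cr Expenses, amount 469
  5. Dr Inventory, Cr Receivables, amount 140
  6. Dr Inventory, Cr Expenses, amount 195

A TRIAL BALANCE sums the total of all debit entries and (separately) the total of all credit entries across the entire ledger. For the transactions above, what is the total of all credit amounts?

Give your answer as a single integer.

Txn 1: credit+=212
Txn 2: credit+=19
Txn 3: credit+=241
Txn 4: credit+=469
Txn 5: credit+=140
Txn 6: credit+=195
Total credits = 1276

Answer: 1276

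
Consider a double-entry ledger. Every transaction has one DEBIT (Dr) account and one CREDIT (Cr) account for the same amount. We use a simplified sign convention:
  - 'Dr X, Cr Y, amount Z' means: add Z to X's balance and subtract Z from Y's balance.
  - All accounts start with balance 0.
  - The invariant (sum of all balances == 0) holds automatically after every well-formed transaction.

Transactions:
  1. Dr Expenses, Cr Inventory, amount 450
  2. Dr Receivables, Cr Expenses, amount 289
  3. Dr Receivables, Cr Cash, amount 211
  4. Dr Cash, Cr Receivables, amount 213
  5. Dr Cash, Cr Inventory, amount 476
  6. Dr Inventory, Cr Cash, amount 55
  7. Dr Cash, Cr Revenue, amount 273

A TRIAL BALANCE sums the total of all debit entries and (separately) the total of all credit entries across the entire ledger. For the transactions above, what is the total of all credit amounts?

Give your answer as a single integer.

Answer: 1967

Derivation:
Txn 1: credit+=450
Txn 2: credit+=289
Txn 3: credit+=211
Txn 4: credit+=213
Txn 5: credit+=476
Txn 6: credit+=55
Txn 7: credit+=273
Total credits = 1967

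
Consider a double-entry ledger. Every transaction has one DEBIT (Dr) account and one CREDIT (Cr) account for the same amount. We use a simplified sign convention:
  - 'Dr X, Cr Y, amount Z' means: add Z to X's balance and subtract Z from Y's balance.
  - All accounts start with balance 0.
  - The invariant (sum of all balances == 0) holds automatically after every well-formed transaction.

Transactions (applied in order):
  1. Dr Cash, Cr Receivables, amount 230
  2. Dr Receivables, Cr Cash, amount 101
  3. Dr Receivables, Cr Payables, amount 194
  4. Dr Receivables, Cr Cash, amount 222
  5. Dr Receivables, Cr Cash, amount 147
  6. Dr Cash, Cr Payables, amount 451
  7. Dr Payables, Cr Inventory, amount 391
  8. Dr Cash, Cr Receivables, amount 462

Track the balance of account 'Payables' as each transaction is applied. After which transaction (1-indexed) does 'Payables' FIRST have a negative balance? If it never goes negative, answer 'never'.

Answer: 3

Derivation:
After txn 1: Payables=0
After txn 2: Payables=0
After txn 3: Payables=-194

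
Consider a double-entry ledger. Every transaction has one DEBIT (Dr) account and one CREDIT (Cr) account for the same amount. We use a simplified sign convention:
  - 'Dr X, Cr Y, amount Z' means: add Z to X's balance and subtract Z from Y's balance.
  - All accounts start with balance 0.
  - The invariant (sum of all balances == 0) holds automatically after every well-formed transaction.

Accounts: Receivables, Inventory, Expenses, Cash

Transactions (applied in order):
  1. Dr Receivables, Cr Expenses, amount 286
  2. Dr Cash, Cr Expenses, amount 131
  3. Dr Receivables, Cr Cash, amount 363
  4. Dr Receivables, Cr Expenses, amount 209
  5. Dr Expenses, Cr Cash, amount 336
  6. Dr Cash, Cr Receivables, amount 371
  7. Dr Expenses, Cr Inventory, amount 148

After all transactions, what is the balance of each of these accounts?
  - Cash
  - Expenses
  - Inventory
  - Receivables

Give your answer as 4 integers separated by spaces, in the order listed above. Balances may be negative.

Answer: -197 -142 -148 487

Derivation:
After txn 1 (Dr Receivables, Cr Expenses, amount 286): Expenses=-286 Receivables=286
After txn 2 (Dr Cash, Cr Expenses, amount 131): Cash=131 Expenses=-417 Receivables=286
After txn 3 (Dr Receivables, Cr Cash, amount 363): Cash=-232 Expenses=-417 Receivables=649
After txn 4 (Dr Receivables, Cr Expenses, amount 209): Cash=-232 Expenses=-626 Receivables=858
After txn 5 (Dr Expenses, Cr Cash, amount 336): Cash=-568 Expenses=-290 Receivables=858
After txn 6 (Dr Cash, Cr Receivables, amount 371): Cash=-197 Expenses=-290 Receivables=487
After txn 7 (Dr Expenses, Cr Inventory, amount 148): Cash=-197 Expenses=-142 Inventory=-148 Receivables=487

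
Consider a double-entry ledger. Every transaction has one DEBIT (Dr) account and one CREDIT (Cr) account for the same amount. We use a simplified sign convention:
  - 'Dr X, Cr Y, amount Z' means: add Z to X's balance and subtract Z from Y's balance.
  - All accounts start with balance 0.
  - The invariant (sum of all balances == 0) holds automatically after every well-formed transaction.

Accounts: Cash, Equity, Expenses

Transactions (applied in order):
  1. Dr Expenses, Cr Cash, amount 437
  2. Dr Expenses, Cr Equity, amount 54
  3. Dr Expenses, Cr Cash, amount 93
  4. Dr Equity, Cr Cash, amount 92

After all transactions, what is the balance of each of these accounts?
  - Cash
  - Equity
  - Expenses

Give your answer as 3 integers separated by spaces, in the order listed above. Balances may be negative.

After txn 1 (Dr Expenses, Cr Cash, amount 437): Cash=-437 Expenses=437
After txn 2 (Dr Expenses, Cr Equity, amount 54): Cash=-437 Equity=-54 Expenses=491
After txn 3 (Dr Expenses, Cr Cash, amount 93): Cash=-530 Equity=-54 Expenses=584
After txn 4 (Dr Equity, Cr Cash, amount 92): Cash=-622 Equity=38 Expenses=584

Answer: -622 38 584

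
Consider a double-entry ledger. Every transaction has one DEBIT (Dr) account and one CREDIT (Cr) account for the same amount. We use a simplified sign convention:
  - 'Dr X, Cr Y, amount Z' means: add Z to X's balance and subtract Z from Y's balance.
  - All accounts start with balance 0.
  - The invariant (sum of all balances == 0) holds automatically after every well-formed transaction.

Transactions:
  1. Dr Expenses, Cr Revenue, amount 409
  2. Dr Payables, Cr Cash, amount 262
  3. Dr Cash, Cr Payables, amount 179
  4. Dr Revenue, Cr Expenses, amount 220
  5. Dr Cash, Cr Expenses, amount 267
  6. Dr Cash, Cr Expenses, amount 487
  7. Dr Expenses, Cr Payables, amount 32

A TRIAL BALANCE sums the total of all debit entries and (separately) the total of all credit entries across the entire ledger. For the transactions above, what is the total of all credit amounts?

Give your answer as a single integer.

Answer: 1856

Derivation:
Txn 1: credit+=409
Txn 2: credit+=262
Txn 3: credit+=179
Txn 4: credit+=220
Txn 5: credit+=267
Txn 6: credit+=487
Txn 7: credit+=32
Total credits = 1856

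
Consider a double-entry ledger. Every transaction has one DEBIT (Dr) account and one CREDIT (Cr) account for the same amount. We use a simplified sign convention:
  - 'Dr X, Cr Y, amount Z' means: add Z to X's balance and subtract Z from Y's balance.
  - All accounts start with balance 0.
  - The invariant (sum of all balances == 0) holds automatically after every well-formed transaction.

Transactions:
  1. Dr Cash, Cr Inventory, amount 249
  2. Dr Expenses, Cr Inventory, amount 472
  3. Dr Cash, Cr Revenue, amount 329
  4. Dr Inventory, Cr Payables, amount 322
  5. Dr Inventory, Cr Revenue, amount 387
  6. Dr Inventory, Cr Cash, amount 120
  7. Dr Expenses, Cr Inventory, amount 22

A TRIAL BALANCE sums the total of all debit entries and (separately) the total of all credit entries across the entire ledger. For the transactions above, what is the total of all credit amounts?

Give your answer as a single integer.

Answer: 1901

Derivation:
Txn 1: credit+=249
Txn 2: credit+=472
Txn 3: credit+=329
Txn 4: credit+=322
Txn 5: credit+=387
Txn 6: credit+=120
Txn 7: credit+=22
Total credits = 1901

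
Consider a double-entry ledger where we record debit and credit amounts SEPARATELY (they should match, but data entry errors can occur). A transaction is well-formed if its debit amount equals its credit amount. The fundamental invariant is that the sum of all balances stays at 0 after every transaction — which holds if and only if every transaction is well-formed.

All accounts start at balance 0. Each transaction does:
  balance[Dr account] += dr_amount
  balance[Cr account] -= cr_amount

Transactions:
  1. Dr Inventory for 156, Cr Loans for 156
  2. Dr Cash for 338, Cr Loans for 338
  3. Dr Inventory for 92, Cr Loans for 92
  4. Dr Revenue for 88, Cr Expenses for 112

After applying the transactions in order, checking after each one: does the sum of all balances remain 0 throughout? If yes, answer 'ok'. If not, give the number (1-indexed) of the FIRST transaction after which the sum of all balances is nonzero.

After txn 1: dr=156 cr=156 sum_balances=0
After txn 2: dr=338 cr=338 sum_balances=0
After txn 3: dr=92 cr=92 sum_balances=0
After txn 4: dr=88 cr=112 sum_balances=-24

Answer: 4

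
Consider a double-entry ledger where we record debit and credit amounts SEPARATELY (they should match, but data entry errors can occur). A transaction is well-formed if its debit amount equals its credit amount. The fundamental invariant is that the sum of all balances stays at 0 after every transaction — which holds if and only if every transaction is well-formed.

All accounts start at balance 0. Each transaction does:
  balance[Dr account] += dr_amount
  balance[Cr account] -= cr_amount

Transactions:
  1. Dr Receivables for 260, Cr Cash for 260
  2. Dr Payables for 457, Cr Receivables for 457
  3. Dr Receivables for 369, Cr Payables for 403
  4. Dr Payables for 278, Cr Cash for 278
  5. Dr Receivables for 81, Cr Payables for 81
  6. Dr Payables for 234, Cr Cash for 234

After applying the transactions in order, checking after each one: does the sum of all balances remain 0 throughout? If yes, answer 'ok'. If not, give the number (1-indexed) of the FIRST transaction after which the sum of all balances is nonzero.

After txn 1: dr=260 cr=260 sum_balances=0
After txn 2: dr=457 cr=457 sum_balances=0
After txn 3: dr=369 cr=403 sum_balances=-34
After txn 4: dr=278 cr=278 sum_balances=-34
After txn 5: dr=81 cr=81 sum_balances=-34
After txn 6: dr=234 cr=234 sum_balances=-34

Answer: 3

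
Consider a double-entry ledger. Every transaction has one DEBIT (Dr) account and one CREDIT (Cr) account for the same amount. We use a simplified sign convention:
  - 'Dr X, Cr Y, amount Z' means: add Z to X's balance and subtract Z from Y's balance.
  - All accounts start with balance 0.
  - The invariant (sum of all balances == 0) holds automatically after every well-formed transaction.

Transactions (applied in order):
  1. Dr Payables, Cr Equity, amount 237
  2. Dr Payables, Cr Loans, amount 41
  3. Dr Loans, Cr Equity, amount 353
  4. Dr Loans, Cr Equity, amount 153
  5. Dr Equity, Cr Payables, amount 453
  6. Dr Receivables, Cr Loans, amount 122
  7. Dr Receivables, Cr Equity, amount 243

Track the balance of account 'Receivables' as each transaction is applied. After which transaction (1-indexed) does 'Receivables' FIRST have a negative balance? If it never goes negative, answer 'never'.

Answer: never

Derivation:
After txn 1: Receivables=0
After txn 2: Receivables=0
After txn 3: Receivables=0
After txn 4: Receivables=0
After txn 5: Receivables=0
After txn 6: Receivables=122
After txn 7: Receivables=365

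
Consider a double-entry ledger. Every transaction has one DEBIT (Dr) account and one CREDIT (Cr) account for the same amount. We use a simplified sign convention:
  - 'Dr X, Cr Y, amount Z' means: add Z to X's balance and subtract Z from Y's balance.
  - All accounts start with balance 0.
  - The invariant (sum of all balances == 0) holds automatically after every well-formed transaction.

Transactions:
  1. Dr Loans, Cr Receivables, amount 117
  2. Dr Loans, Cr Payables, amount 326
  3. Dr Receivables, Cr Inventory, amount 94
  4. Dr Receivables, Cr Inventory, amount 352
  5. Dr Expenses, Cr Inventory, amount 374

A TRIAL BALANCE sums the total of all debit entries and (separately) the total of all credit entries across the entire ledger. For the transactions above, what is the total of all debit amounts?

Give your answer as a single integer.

Txn 1: debit+=117
Txn 2: debit+=326
Txn 3: debit+=94
Txn 4: debit+=352
Txn 5: debit+=374
Total debits = 1263

Answer: 1263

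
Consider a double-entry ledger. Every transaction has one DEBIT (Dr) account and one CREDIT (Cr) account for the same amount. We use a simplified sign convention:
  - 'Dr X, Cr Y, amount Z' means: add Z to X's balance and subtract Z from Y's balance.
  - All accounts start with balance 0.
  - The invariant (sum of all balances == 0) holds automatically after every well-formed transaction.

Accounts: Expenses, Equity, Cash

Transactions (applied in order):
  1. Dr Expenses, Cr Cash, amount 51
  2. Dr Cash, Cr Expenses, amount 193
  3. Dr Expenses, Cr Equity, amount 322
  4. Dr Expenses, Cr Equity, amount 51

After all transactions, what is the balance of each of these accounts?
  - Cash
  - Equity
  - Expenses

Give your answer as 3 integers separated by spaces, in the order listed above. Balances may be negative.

After txn 1 (Dr Expenses, Cr Cash, amount 51): Cash=-51 Expenses=51
After txn 2 (Dr Cash, Cr Expenses, amount 193): Cash=142 Expenses=-142
After txn 3 (Dr Expenses, Cr Equity, amount 322): Cash=142 Equity=-322 Expenses=180
After txn 4 (Dr Expenses, Cr Equity, amount 51): Cash=142 Equity=-373 Expenses=231

Answer: 142 -373 231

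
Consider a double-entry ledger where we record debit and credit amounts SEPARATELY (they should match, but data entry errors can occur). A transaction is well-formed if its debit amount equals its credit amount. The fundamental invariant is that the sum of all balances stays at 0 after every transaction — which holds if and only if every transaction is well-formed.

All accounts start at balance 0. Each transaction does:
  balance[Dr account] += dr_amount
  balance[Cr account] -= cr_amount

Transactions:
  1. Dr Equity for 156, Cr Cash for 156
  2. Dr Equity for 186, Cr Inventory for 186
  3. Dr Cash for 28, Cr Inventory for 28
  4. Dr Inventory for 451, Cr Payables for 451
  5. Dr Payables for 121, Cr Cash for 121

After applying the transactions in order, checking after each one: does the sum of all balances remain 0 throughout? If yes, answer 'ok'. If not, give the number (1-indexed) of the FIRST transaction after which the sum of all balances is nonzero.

Answer: ok

Derivation:
After txn 1: dr=156 cr=156 sum_balances=0
After txn 2: dr=186 cr=186 sum_balances=0
After txn 3: dr=28 cr=28 sum_balances=0
After txn 4: dr=451 cr=451 sum_balances=0
After txn 5: dr=121 cr=121 sum_balances=0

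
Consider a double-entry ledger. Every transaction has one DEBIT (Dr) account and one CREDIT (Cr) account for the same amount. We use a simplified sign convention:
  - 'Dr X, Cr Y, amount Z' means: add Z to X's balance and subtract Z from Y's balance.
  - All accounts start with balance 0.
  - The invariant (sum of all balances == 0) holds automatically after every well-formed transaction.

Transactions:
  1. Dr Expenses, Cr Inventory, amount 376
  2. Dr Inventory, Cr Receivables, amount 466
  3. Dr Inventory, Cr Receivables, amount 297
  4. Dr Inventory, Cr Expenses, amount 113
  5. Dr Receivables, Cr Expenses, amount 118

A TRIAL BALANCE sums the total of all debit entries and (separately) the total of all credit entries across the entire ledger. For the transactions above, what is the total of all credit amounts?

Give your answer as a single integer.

Txn 1: credit+=376
Txn 2: credit+=466
Txn 3: credit+=297
Txn 4: credit+=113
Txn 5: credit+=118
Total credits = 1370

Answer: 1370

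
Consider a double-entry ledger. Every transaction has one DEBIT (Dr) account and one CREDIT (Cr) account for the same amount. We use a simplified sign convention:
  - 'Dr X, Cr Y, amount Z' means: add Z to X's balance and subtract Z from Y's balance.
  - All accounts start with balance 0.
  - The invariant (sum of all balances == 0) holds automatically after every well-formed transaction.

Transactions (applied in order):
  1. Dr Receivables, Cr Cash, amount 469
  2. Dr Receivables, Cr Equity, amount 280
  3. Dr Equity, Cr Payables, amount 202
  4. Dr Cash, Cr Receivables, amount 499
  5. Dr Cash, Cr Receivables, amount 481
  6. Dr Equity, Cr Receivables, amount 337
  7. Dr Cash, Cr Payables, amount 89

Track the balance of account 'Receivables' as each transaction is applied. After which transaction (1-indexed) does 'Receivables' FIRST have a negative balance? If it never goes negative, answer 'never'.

After txn 1: Receivables=469
After txn 2: Receivables=749
After txn 3: Receivables=749
After txn 4: Receivables=250
After txn 5: Receivables=-231

Answer: 5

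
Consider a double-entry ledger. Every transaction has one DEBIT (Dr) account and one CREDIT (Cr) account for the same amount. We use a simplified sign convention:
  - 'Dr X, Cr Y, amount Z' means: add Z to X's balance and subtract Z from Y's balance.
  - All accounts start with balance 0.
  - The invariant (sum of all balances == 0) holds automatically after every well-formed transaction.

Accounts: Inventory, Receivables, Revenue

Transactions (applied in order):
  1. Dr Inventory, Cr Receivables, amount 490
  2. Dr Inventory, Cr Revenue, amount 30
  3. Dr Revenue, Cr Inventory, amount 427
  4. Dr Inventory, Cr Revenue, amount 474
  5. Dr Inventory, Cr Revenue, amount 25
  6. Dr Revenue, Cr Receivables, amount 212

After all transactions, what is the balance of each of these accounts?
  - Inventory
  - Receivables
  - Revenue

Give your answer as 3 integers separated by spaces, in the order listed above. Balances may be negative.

Answer: 592 -702 110

Derivation:
After txn 1 (Dr Inventory, Cr Receivables, amount 490): Inventory=490 Receivables=-490
After txn 2 (Dr Inventory, Cr Revenue, amount 30): Inventory=520 Receivables=-490 Revenue=-30
After txn 3 (Dr Revenue, Cr Inventory, amount 427): Inventory=93 Receivables=-490 Revenue=397
After txn 4 (Dr Inventory, Cr Revenue, amount 474): Inventory=567 Receivables=-490 Revenue=-77
After txn 5 (Dr Inventory, Cr Revenue, amount 25): Inventory=592 Receivables=-490 Revenue=-102
After txn 6 (Dr Revenue, Cr Receivables, amount 212): Inventory=592 Receivables=-702 Revenue=110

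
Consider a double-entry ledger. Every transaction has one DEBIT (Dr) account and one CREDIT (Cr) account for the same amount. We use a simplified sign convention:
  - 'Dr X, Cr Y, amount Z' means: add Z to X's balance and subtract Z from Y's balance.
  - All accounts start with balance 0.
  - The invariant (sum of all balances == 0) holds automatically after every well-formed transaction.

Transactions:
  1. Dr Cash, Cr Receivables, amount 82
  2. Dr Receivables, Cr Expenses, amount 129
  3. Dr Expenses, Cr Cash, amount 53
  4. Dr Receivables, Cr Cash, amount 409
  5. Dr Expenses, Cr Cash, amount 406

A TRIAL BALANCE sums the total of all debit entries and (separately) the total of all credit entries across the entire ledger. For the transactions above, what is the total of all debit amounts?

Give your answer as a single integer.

Answer: 1079

Derivation:
Txn 1: debit+=82
Txn 2: debit+=129
Txn 3: debit+=53
Txn 4: debit+=409
Txn 5: debit+=406
Total debits = 1079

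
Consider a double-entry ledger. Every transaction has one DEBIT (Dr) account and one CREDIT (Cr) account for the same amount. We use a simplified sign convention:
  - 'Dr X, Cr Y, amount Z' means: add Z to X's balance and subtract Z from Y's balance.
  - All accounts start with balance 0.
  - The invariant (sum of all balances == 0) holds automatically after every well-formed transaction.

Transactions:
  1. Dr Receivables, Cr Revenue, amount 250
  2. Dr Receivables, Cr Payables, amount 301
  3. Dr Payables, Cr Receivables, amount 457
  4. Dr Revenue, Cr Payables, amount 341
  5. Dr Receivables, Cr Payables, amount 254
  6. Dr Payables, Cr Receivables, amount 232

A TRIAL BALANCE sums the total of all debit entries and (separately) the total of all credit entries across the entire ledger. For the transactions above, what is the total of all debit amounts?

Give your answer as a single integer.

Answer: 1835

Derivation:
Txn 1: debit+=250
Txn 2: debit+=301
Txn 3: debit+=457
Txn 4: debit+=341
Txn 5: debit+=254
Txn 6: debit+=232
Total debits = 1835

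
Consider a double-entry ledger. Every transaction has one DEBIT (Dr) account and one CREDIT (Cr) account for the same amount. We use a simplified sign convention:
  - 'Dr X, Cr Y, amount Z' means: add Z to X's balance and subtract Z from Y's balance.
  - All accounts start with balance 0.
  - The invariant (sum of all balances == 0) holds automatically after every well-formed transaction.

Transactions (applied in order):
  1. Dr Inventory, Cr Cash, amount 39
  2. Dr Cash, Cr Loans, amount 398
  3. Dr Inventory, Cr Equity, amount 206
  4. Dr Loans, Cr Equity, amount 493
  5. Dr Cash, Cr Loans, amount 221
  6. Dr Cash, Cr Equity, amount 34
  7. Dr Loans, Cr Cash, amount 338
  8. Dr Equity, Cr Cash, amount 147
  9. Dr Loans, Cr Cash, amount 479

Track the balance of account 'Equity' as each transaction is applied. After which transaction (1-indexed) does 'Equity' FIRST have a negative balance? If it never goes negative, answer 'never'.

Answer: 3

Derivation:
After txn 1: Equity=0
After txn 2: Equity=0
After txn 3: Equity=-206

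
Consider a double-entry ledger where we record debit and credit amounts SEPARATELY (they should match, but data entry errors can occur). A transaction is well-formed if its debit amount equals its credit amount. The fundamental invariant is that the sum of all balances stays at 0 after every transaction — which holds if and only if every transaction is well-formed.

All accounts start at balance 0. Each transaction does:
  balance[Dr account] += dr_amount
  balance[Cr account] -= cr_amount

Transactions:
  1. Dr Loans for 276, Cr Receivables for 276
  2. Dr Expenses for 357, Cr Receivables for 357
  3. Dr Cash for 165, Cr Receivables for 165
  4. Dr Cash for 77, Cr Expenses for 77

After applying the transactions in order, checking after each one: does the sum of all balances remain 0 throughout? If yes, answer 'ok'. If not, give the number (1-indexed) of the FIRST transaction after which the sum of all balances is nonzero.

Answer: ok

Derivation:
After txn 1: dr=276 cr=276 sum_balances=0
After txn 2: dr=357 cr=357 sum_balances=0
After txn 3: dr=165 cr=165 sum_balances=0
After txn 4: dr=77 cr=77 sum_balances=0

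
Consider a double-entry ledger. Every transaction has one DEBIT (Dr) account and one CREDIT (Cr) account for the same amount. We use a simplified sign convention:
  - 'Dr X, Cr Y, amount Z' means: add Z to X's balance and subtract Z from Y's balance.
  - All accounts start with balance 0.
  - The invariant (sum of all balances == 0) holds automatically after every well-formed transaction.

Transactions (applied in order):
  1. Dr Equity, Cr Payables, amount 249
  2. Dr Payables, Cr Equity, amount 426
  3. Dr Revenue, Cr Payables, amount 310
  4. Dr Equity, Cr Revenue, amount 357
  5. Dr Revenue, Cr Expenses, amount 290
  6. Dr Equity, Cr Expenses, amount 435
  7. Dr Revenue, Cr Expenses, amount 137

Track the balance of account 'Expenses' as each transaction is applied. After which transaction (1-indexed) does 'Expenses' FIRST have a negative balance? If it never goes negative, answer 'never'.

After txn 1: Expenses=0
After txn 2: Expenses=0
After txn 3: Expenses=0
After txn 4: Expenses=0
After txn 5: Expenses=-290

Answer: 5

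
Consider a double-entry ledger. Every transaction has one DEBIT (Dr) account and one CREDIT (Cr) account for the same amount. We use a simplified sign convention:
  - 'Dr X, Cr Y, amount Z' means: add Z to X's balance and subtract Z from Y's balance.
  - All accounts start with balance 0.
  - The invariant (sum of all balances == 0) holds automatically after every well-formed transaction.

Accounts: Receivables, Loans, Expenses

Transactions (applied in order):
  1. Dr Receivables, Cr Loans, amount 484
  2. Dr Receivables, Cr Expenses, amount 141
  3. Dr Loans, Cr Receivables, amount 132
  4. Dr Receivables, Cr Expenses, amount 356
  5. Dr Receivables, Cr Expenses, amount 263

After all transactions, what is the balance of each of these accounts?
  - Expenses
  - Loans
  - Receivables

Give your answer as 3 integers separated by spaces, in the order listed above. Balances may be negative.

After txn 1 (Dr Receivables, Cr Loans, amount 484): Loans=-484 Receivables=484
After txn 2 (Dr Receivables, Cr Expenses, amount 141): Expenses=-141 Loans=-484 Receivables=625
After txn 3 (Dr Loans, Cr Receivables, amount 132): Expenses=-141 Loans=-352 Receivables=493
After txn 4 (Dr Receivables, Cr Expenses, amount 356): Expenses=-497 Loans=-352 Receivables=849
After txn 5 (Dr Receivables, Cr Expenses, amount 263): Expenses=-760 Loans=-352 Receivables=1112

Answer: -760 -352 1112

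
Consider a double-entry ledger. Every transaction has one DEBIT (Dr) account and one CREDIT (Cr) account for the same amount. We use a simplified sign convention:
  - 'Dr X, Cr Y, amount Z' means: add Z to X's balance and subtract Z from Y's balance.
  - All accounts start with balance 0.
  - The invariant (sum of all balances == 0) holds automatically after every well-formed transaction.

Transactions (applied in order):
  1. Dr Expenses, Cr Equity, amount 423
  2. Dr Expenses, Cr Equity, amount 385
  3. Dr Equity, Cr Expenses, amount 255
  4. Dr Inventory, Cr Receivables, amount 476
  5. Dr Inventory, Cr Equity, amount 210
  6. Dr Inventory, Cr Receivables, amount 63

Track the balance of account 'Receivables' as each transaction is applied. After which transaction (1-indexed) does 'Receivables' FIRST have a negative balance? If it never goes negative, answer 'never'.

Answer: 4

Derivation:
After txn 1: Receivables=0
After txn 2: Receivables=0
After txn 3: Receivables=0
After txn 4: Receivables=-476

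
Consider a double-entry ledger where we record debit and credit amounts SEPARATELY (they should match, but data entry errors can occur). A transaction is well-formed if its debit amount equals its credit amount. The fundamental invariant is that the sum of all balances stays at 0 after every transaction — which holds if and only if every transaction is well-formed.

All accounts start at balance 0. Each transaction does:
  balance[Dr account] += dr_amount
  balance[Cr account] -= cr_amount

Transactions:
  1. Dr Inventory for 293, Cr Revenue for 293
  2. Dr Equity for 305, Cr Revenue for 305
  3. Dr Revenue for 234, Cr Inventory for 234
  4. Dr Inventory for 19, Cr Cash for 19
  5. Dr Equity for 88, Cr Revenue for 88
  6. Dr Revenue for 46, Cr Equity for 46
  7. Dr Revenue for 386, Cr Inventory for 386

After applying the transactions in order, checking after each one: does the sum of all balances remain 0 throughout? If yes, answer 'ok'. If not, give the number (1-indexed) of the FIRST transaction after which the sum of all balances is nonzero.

Answer: ok

Derivation:
After txn 1: dr=293 cr=293 sum_balances=0
After txn 2: dr=305 cr=305 sum_balances=0
After txn 3: dr=234 cr=234 sum_balances=0
After txn 4: dr=19 cr=19 sum_balances=0
After txn 5: dr=88 cr=88 sum_balances=0
After txn 6: dr=46 cr=46 sum_balances=0
After txn 7: dr=386 cr=386 sum_balances=0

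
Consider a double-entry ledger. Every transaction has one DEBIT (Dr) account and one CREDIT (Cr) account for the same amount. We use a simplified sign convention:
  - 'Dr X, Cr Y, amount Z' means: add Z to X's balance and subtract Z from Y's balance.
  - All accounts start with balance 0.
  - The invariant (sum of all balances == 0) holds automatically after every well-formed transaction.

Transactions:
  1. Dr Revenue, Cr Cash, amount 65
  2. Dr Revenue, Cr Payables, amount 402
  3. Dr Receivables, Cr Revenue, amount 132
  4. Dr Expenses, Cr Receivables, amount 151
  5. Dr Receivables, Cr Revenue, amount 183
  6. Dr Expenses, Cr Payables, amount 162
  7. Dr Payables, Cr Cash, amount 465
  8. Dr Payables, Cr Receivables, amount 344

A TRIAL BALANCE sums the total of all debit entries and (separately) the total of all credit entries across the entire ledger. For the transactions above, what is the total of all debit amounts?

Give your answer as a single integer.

Answer: 1904

Derivation:
Txn 1: debit+=65
Txn 2: debit+=402
Txn 3: debit+=132
Txn 4: debit+=151
Txn 5: debit+=183
Txn 6: debit+=162
Txn 7: debit+=465
Txn 8: debit+=344
Total debits = 1904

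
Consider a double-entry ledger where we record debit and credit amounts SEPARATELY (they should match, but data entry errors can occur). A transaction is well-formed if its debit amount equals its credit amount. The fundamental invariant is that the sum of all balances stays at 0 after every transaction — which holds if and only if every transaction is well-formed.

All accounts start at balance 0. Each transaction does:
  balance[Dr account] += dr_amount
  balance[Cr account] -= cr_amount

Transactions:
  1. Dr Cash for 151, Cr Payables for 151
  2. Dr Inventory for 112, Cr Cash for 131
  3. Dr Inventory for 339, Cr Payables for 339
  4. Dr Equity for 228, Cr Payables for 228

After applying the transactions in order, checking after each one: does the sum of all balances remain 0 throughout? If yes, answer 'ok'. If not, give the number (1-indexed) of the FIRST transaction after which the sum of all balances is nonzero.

Answer: 2

Derivation:
After txn 1: dr=151 cr=151 sum_balances=0
After txn 2: dr=112 cr=131 sum_balances=-19
After txn 3: dr=339 cr=339 sum_balances=-19
After txn 4: dr=228 cr=228 sum_balances=-19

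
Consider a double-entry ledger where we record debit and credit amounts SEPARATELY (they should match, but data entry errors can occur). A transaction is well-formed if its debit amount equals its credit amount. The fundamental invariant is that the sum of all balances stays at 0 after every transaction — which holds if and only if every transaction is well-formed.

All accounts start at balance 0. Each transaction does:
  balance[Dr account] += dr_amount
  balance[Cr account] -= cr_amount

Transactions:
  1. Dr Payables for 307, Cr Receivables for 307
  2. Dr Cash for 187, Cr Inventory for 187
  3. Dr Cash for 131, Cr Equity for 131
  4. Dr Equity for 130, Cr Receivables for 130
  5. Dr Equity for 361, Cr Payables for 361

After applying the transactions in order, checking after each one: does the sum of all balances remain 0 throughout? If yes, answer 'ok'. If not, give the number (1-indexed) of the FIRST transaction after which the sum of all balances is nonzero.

After txn 1: dr=307 cr=307 sum_balances=0
After txn 2: dr=187 cr=187 sum_balances=0
After txn 3: dr=131 cr=131 sum_balances=0
After txn 4: dr=130 cr=130 sum_balances=0
After txn 5: dr=361 cr=361 sum_balances=0

Answer: ok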